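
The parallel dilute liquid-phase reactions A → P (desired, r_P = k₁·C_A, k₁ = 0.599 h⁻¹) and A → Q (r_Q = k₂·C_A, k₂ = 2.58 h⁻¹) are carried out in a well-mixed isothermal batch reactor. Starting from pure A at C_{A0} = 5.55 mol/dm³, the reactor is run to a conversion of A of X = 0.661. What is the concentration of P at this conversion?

C_A = C_{A0}(1−X) = 1.881 mol/dm³.
Both paths are first order in A, so the instantaneous fraction to P is constant: dC_P/d(−C_A) = k₁/(k₁+k₂) = 0.1884.
C_P = 0.1884·(C_{A0}−C_A) = 0.1884×3.669 = 0.691 mol/dm³.

0.691 mol/dm³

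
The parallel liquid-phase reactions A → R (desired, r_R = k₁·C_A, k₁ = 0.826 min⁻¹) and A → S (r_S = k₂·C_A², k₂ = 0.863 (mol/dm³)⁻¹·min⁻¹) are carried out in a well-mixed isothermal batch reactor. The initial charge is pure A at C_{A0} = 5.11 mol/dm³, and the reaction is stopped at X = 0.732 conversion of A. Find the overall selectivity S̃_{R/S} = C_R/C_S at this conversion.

C_A = C_{A0}(1−X) = 1.369 mol/dm³.
Along a PFR/batch, dC_R/dC_A = −r_R/(r_R+r_S) = −k₁/(k₁+k₂·C_A).
Integrating from C_{A0} to C_A: C_R = (0.826/0.863)·ln[(0.826+0.863·5.11)/(0.826+0.863·1.37)] = 0.9571·ln(5.236/2.008) = 0.9174 mol/dm³.
C_S = (C_{A0}−C_A)−C_R = 2.823 mol/dm³; S̃_{R/S} = 0.9174/2.823 = 0.325.

0.325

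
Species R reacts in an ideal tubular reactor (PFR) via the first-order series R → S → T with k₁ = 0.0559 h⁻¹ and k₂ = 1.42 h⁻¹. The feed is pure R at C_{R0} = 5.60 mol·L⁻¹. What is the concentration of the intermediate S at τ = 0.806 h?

For first-order series with pure R initially, C_S(τ) = k₁C_{R0}/(k₂−k₁)·(e^(−k₁τ) − e^(−k₂τ)).
e^(−k₁τ) = e^(−0.0559×0.806) = e^(−0.04506) = 0.9559; e^(−k₂τ) = e^(−1.145) = 0.3184.
C_S = 0.0559×5.60/(1.42−0.0559) × (0.9559−0.3184) = 0.2295×0.6376 = 0.1463 mol·L⁻¹.

0.146 mol·L⁻¹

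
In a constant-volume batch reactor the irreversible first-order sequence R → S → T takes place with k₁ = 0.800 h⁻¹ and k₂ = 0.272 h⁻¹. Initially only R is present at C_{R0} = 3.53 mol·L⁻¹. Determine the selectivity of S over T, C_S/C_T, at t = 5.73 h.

0.442

The intermediate concentration in a first-order A→B→C sequence is C_S = k₁C_{R0}(e^(−k₁t) − e^(−k₂t))/(k₂−k₁).
e^(−k₁t) = e^(−0.800×5.73) = e^(−4.584) = 0.01021; e^(−k₂t) = e^(−1.559) = 0.2104.
C_S = 0.800×3.53/(0.272−0.800) × (0.01021−0.2104) = (-5.348)×(-0.2002) = 1.071 mol·L⁻¹.
C_R = C_{R0}e^(−k₁t) = 0.03606 mol·L⁻¹, so C_T = C_{R0}−C_R−C_S = 2.423 mol·L⁻¹; C_S/C_T = 0.442.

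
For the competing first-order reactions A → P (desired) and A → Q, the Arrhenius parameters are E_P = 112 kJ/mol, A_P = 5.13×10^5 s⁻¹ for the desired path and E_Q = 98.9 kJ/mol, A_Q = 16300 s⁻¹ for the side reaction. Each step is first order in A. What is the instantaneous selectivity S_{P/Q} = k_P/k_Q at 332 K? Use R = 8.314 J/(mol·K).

0.273

With equal orders, S_{P/Q} = k_P/k_Q = (A_P/A_Q)·exp[(E_Q−E_P)/(RT)].
(E_Q−E_P)/(RT) = (98.9−112)×10³/(8.314×332) = -13100/2760 = -4.746.
k_P/k_Q = (5.13×10^5/16300)·exp(-4.746) = 31.47 × 0.008687 = 0.273.
Since E_P > E_Q, raising the temperature improves selectivity toward P.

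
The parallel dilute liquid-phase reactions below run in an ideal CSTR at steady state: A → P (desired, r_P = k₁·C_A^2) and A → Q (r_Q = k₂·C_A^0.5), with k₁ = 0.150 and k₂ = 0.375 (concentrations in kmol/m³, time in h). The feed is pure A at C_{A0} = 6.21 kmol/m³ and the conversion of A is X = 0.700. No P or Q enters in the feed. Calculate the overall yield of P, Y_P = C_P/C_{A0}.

0.353

Exit C_A = C_{A0}(1−X) = 6.21×0.300 = 1.863 kmol/m³.
In a CSTR the entire volume is at exit conditions, so r_P = 0.150×1.863^2 = 0.5206 and r_Q = 0.375×1.863^0.5 = 0.5118.
Fraction of consumed A going to P: r_P/(r_P+r_Q) = 0.5042.
C_P = 0.5042·C_{A0}·X = 0.5042×6.21×0.700 = 2.19 kmol/m³; Y_P = C_P/C_{A0} = 0.353.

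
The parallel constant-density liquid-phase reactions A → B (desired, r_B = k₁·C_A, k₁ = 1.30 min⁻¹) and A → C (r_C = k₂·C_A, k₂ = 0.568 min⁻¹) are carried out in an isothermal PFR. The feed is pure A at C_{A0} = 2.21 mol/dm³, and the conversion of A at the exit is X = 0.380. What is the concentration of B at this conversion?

C_A = C_{A0}(1−X) = 1.370 mol/dm³.
Both paths are first order in A, so the instantaneous fraction to B is constant: dC_B/d(−C_A) = k₁/(k₁+k₂) = 0.6959.
C_B = 0.6959·(C_{A0}−C_A) = 0.6959×0.8398 = 0.584 mol/dm³.

0.584 mol/dm³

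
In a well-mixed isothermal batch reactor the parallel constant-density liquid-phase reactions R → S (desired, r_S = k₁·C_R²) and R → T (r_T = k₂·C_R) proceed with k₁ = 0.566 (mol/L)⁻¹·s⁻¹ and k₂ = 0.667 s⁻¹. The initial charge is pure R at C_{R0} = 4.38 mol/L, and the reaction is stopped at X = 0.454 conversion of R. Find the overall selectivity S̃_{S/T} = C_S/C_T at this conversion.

C_R = C_{R0}(1−X) = 2.391 mol/L.
Along a PFR/batch, dC_T/dC_R = −r_T/(r_S+r_T) = −k₂/(k₂+k₁·C_R).
Integrating from C_{R0} to C_R: C_T = (0.667/0.566)·ln[(0.667+0.566·4.38)/(0.667+0.566·2.39)] = 1.178·ln(3.146/2.021) = 0.5218 mol/L.
Then C_S = (C_{R0}−C_R) − C_T = 1.989 − 0.5218 = 1.467 mol/L.
S̃_{S/T} = C_S/C_T = 1.467/0.5218 = 2.81.

2.81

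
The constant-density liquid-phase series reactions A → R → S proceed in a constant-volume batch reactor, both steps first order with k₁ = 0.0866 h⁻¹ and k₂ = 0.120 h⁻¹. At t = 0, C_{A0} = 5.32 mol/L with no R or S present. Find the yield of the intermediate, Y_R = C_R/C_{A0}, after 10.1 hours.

0.310

For first-order series with pure A initially, C_R(t) = k₁C_{A0}/(k₂−k₁)·(e^(−k₁t) − e^(−k₂t)).
e^(−k₁t) = e^(−0.0866×10.1) = e^(−0.8747) = 0.4170; e^(−k₂t) = e^(−1.212) = 0.2976.
C_R = 0.0866×5.32/(0.120−0.0866) × (0.4170−0.2976) = 13.79×0.1194 = 1.647 mol/L.
Y_R = C_R/C_{A0} = 1.647/5.32 = 0.310.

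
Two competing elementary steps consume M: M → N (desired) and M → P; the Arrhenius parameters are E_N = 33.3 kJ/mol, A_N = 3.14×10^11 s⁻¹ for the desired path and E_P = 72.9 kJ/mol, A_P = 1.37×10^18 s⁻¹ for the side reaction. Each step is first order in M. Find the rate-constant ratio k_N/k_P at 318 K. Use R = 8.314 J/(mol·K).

0.733

With equal orders, S_{N/P} = k_N/k_P = (A_N/A_P)·exp[(E_P−E_N)/(RT)].
(E_P−E_N)/(RT) = (72.9−33.3)×10³/(8.314×318) = 39600/2644 = 14.98.
k_N/k_P = (3.14×10^11/1.37×10^18)·exp(14.98) = 2.292×10^-7 × 3.198×10^6 = 0.733.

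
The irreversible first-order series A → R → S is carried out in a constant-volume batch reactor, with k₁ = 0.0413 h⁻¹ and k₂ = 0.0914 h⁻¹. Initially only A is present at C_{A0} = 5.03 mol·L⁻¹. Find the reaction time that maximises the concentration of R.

15.9 h

The intermediate peaks when r₁ = r₂, i.e. k₁e^(−k₁t) = k₂e^(−k₂t), giving t_opt = ln(k₂/k₁)/(k₂−k₁).
= ln(0.0914/0.0413)/(0.0914−0.0413) = ln(2.213)/0.05010 = 0.7944/0.05010 = 15.9 h.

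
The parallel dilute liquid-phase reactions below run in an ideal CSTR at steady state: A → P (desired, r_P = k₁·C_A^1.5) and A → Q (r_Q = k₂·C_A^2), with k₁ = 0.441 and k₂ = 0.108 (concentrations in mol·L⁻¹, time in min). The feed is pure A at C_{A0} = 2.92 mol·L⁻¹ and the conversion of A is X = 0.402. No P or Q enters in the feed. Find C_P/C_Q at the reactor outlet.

3.09

Exit C_A = C_{A0}(1−X) = 2.92×0.598 = 1.746 mol·L⁻¹.
In a CSTR the entire volume is at exit conditions, so r_P = 0.441×1.746^1.5 = 1.018 and r_Q = 0.108×1.746^2 = 0.3293.
Overall selectivity = C_P/C_Q = r_Pτ/(r_Qτ) = r_P/r_Q = 3.09.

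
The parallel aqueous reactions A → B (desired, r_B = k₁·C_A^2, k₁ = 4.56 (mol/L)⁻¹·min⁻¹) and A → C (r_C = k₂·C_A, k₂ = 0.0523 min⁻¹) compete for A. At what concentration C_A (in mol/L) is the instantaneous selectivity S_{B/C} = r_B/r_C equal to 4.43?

0.0508 mol/L

S_{B/C} = (k₁/k₂)·C_A ⇒ C_A = S·k₂/k₁.
= 4.43×0.0523/4.56 = 0.0508 mol/L.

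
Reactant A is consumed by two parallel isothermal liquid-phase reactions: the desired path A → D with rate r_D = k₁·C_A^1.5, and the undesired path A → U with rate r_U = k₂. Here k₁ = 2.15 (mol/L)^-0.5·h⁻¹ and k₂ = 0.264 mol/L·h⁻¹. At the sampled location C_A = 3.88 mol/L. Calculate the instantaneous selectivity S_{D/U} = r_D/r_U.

62.2

S_{D/U} = r_D/r_U = (k₁·C_A^1.5)/(k₂) = (k₁/k₂)·C_A^1.5.
= (2.15×3.880^1.5) / (0.264) = 16.43/0.2640 = 62.2.
Since the desired path is higher order in A, keeping C_A high (PFR or concentrated feed) favours D.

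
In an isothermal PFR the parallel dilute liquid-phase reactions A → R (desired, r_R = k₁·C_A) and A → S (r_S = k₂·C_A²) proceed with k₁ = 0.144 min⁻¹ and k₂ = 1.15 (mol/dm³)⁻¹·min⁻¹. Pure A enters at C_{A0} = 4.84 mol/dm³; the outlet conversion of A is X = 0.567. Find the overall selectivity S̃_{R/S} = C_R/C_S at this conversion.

0.0381

C_A = C_{A0}(1−X) = 2.096 mol/dm³.
Along a PFR/batch, dC_R/dC_A = −r_R/(r_R+r_S) = −k₁/(k₁+k₂·C_A).
Integrating from C_{A0} to C_A: C_R = (0.144/1.15)·ln[(0.144+1.15·4.84)/(0.144+1.15·2.10)] = 0.1252·ln(5.710/2.554) = 0.1007 mol/dm³.
C_S = (C_{A0}−C_A)−C_R = 2.644 mol/dm³; S̃_{R/S} = 0.1007/2.644 = 0.0381.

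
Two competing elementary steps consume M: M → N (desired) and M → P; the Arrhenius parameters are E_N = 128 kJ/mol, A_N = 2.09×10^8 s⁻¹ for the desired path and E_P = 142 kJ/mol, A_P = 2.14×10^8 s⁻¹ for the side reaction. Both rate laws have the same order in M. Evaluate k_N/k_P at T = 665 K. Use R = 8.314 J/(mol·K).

12.3

With equal orders, S_{N/P} = k_N/k_P = (A_N/A_P)·exp[(E_P−E_N)/(RT)].
(E_P−E_N)/(RT) = (142−128)×10³/(8.314×665) = 14000/5529 = 2.532.
k_N/k_P = (2.09×10^8/2.14×10^8)·exp(2.532) = 0.9766 × 12.58 = 12.3.
Since E_N < E_P, lowering the temperature improves selectivity toward N.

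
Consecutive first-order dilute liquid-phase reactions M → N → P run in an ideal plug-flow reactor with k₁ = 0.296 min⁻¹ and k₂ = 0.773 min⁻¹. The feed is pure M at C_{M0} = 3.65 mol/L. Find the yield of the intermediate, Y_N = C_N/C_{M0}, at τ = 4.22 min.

0.154

Solving the coupled first-order balances gives C_N(τ) = [k₁/(k₂−k₁)]·C_{M0}·(e^(−k₁τ) − e^(−k₂τ)).
e^(−k₁τ) = e^(−0.296×4.22) = e^(−1.249) = 0.2868; e^(−k₂τ) = e^(−3.262) = 0.03831.
C_N = 0.296×3.65/(0.773−0.296) × (0.2868−0.03831) = 2.265×0.2484 = 0.5627 mol/L.
Y_N = C_N/C_{M0} = 0.5627/3.65 = 0.154.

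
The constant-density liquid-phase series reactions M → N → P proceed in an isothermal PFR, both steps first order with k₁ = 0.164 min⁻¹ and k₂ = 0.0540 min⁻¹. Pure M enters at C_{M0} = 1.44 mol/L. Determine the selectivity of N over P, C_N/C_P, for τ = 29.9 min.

The intermediate concentration in a first-order A→B→C sequence is C_N = k₁C_{M0}(e^(−k₁τ) − e^(−k₂τ))/(k₂−k₁).
e^(−k₁τ) = e^(−0.164×29.9) = e^(−4.904) = 0.007420; e^(−k₂τ) = e^(−1.615) = 0.1990.
C_N = 0.164×1.44/(0.0540−0.164) × (0.007420−0.1990) = (-2.147)×(-0.1916) = 0.4112 mol/L.
C_M = C_{M0}e^(−k₁τ) = 0.01068 mol/L, so C_P = C_{M0}−C_M−C_N = 1.018 mol/L; C_N/C_P = 0.404.

0.404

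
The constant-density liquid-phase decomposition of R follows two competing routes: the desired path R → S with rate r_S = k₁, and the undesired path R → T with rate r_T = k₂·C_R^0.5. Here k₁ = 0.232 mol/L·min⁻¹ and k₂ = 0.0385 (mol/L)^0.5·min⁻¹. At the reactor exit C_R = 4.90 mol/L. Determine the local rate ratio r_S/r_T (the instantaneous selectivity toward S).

2.72

S_{S/T} = r_S/r_T = (k₁)/(k₂·C_R^0.5) = (k₁/k₂)·C_R^-0.5.
= (0.232) / (0.0385×4.900^0.5) = 0.2320/0.08522 = 2.72.
The undesired path is higher order in R, so low C_R (CSTR or dilute feed) favours S.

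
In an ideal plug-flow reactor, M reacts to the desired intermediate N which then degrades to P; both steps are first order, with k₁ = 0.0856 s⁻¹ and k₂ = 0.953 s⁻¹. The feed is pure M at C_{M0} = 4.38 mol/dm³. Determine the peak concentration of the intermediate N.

0.310 mol/dm³

Evaluating C_N at τ_opt = ln(k₂/k₁)/(k₂−k₁) gives C_{N,max}/C_{M0} = (k₁/k₂)^[k₂/(k₂−k₁)].
= (0.0856/0.953)^(0.953/(0.953−0.0856)) = (0.08982)^(1.099) = 0.07081.
C_{N,max} = 0.07081×4.38 = 0.310 mol/dm³.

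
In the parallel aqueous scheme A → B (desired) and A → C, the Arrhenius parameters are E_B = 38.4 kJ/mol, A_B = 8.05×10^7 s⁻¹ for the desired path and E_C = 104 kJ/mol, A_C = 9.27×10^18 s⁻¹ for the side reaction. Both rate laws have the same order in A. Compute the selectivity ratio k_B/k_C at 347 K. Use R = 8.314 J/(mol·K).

0.0652

With equal orders, S_{B/C} = k_B/k_C = (A_B/A_C)·exp[(E_C−E_B)/(RT)].
(E_C−E_B)/(RT) = (104−38.4)×10³/(8.314×347) = 65600/2885 = 22.74.
k_B/k_C = (8.05×10^7/9.27×10^18)·exp(22.74) = 8.684×10^-12 × 7.503×10^9 = 0.0652.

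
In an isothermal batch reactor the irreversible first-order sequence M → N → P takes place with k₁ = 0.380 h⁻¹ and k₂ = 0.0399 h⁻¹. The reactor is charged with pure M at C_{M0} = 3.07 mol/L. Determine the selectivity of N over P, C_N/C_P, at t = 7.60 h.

For first-order series with pure M initially, C_N(t) = k₁C_{M0}/(k₂−k₁)·(e^(−k₁t) − e^(−k₂t)).
e^(−k₁t) = e^(−0.380×7.60) = e^(−2.888) = 0.05569; e^(−k₂t) = e^(−0.3032) = 0.7384.
C_N = 0.380×3.07/(0.0399−0.380) × (0.05569−0.7384) = (-3.430)×(-0.6827) = 2.342 mol/L.
C_M = C_{M0}e^(−k₁t) = 0.1710 mol/L, so C_P = C_{M0}−C_M−C_N = 0.5571 mol/L; C_N/C_P = 4.20.

4.20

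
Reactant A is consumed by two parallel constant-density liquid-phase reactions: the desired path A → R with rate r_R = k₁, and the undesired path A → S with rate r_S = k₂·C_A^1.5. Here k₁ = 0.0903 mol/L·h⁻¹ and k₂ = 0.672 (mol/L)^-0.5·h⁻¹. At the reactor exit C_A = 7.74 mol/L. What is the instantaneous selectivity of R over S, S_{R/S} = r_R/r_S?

0.00624

S_{R/S} = r_R/r_S = (k₁)/(k₂·C_A^1.5) = (k₁/k₂)·C_A^-1.5.
= (0.0903) / (0.672×7.740^1.5) = 0.09030/14.47 = 0.00624.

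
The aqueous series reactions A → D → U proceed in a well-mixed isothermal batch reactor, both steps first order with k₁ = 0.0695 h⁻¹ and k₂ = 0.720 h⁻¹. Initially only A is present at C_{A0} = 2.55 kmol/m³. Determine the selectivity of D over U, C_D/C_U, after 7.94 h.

0.169

The intermediate concentration in a first-order A→B→C sequence is C_D = k₁C_{A0}(e^(−k₁t) − e^(−k₂t))/(k₂−k₁).
e^(−k₁t) = e^(−0.0695×7.94) = e^(−0.5518) = 0.5759; e^(−k₂t) = e^(−5.717) = 0.003290.
C_D = 0.0695×2.55/(0.720−0.0695) × (0.5759−0.003290) = 0.2724×0.5726 = 0.1560 kmol/m³.
C_A = C_{A0}e^(−k₁t) = 1.469 kmol/m³, so C_U = C_{A0}−C_A−C_D = 0.9255 kmol/m³; C_D/C_U = 0.169.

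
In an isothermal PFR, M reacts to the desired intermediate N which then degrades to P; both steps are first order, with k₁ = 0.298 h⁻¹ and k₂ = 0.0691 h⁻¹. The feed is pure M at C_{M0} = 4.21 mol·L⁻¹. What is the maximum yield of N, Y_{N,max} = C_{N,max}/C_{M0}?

Evaluating C_N at τ_opt = ln(k₂/k₁)/(k₂−k₁) gives C_{N,max}/C_{M0} = (k₁/k₂)^[k₂/(k₂−k₁)].
= (0.298/0.0691)^(0.0691/(0.0691−0.298)) = (4.313)^(-0.3019) = 0.6433.

0.643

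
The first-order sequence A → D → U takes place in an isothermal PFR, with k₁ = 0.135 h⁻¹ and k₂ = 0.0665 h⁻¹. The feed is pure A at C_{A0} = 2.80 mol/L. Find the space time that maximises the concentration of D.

For first-order series the maximum of C_D occurs at τ_opt = ln(k₂/k₁)/(k₂−k₁).
= ln(0.0665/0.135)/(0.0665−0.135) = ln(0.4926)/-0.06850 = -0.7081/-0.06850 = 10.3 h.

10.3 h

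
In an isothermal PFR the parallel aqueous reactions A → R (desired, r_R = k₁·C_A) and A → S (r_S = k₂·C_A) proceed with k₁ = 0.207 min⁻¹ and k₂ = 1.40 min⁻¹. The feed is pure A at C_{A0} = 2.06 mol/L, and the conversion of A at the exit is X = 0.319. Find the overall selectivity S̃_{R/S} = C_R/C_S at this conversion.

0.148

C_A = C_{A0}(1−X) = 1.403 mol/L.
Both paths are first order in A, so the instantaneous fraction to R is constant: dC_R/d(−C_A) = k₁/(k₁+k₂) = 0.1288.
C_R = 0.1288·(C_{A0}−C_A) = 0.1288×0.6571 = 0.0846 mol/L.
C_S = (C_{A0}−C_A)−C_R = 0.5725 mol/L; S̃_{R/S} = 0.08465/0.5725 = 0.148.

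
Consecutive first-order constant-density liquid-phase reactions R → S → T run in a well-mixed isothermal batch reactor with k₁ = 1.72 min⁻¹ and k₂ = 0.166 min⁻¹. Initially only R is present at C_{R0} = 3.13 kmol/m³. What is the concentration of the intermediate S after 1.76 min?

2.42 kmol/m³

For first-order series with pure R initially, C_S(t) = k₁C_{R0}/(k₂−k₁)·(e^(−k₁t) − e^(−k₂t)).
e^(−k₁t) = e^(−1.72×1.76) = e^(−3.027) = 0.04845; e^(−k₂t) = e^(−0.2922) = 0.7466.
C_S = 1.72×3.13/(0.166−1.72) × (0.04845−0.7466) = (-3.464)×(-0.6982) = 2.419 kmol/m³.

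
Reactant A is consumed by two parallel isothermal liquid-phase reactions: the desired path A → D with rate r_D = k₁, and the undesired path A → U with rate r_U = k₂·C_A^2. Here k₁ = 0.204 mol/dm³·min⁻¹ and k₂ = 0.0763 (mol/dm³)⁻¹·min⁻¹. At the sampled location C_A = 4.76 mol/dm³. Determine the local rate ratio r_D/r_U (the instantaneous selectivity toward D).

0.118

S_{D/U} = r_D/r_U = (k₁)/(k₂·C_A^2) = (k₁/k₂)·C_A^-2.
= (0.204) / (0.0763×4.760^2) = 0.2040/1.729 = 0.118.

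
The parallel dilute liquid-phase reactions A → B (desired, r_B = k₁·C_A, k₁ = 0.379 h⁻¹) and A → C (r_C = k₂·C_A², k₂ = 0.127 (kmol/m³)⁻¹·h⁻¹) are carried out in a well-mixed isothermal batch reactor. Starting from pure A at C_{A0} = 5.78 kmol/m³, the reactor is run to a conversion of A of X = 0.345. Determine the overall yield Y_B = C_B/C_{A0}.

C_A = C_{A0}(1−X) = 3.786 kmol/m³.
Along a PFR/batch, dC_B/dC_A = −r_B/(r_B+r_C) = −k₁/(k₁+k₂·C_A).
Integrating from C_{A0} to C_A: C_B = (0.379/0.127)·ln[(0.379+0.127·5.78)/(0.379+0.127·3.79)] = 2.984·ln(1.113/0.8598) = 0.7704 kmol/m³.
Y_B = C_B/C_{A0} = 0.7704/5.78 = 0.133.

0.133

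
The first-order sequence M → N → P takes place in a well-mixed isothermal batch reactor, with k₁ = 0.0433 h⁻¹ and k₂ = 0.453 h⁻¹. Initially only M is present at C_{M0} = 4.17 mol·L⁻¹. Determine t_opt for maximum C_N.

5.73 h

Setting dC_N/dt = 0 gives t_opt = ln(k₂/k₁)/(k₂−k₁).
= ln(0.453/0.0433)/(0.453−0.0433) = ln(10.46)/0.4097 = 2.348/0.4097 = 5.73 h.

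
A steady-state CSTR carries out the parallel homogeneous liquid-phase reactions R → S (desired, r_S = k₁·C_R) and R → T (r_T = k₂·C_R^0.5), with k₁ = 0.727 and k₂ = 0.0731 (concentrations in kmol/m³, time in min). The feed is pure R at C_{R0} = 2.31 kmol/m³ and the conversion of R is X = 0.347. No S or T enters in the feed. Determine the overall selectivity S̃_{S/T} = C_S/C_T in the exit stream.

12.2

Exit C_R = C_{R0}(1−X) = 2.31×0.653 = 1.508 kmol/m³.
Rates in a CSTR are evaluated at the outlet concentration: r_S = 0.727×1.508 = 1.097, r_T = 0.0731×1.508^0.5 = 0.08978.
Overall selectivity = C_S/C_T = r_Sτ/(r_Tτ) = r_S/r_T = 12.2.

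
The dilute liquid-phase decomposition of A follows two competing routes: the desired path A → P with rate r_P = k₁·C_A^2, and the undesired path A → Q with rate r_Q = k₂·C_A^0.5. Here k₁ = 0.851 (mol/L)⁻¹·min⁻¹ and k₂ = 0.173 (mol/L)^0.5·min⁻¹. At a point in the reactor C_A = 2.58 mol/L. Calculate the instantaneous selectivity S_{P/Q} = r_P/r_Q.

S_{P/Q} = r_P/r_Q = (k₁·C_A^2)/(k₂·C_A^0.5) = (k₁/k₂)·C_A^1.5.
= (0.851×2.580^2) / (0.173×2.580^0.5) = 5.665/0.2779 = 20.4.
Since the desired path is higher order in A, keeping C_A high (PFR or concentrated feed) favours P.

20.4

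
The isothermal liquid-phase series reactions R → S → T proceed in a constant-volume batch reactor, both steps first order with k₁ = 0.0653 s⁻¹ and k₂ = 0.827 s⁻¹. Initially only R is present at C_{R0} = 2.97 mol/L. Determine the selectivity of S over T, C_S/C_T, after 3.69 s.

0.420

The intermediate concentration in a first-order A→B→C sequence is C_S = k₁C_{R0}(e^(−k₁t) − e^(−k₂t))/(k₂−k₁).
e^(−k₁t) = e^(−0.0653×3.69) = e^(−0.2410) = 0.7859; e^(−k₂t) = e^(−3.052) = 0.04728.
C_S = 0.0653×2.97/(0.827−0.0653) × (0.7859−0.04728) = 0.2546×0.7386 = 0.1881 mol/L.
C_R = C_{R0}e^(−k₁t) = 2.334 mol/L, so C_T = C_{R0}−C_R−C_S = 0.4479 mol/L; C_S/C_T = 0.420.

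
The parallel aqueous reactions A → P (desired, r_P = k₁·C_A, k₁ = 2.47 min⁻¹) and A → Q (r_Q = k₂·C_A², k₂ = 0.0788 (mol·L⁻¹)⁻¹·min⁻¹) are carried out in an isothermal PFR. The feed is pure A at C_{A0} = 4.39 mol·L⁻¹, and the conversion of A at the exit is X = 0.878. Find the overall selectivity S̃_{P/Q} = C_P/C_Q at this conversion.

12.9

C_A = C_{A0}(1−X) = 0.5356 mol·L⁻¹.
Along a PFR/batch, dC_P/dC_A = −r_P/(r_P+r_Q) = −k₁/(k₁+k₂·C_A).
Integrating from C_{A0} to C_A: C_P = (2.47/0.0788)·ln[(2.47+0.0788·4.39)/(2.47+0.0788·0.536)] = 31.35·ln(2.816/2.512) = 3.578 mol·L⁻¹.
C_Q = (C_{A0}−C_A)−C_P = 0.2769 mol·L⁻¹; S̃_{P/Q} = 3.578/0.2769 = 12.9.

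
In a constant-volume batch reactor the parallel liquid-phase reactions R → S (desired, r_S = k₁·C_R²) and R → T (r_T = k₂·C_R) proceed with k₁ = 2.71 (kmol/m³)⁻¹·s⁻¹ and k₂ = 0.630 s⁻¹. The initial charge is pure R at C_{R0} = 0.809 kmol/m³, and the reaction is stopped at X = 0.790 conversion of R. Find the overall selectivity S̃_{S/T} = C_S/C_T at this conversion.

C_R = C_{R0}(1−X) = 0.1699 kmol/m³.
Along a PFR/batch, dC_T/dC_R = −r_T/(r_S+r_T) = −k₂/(k₂+k₁·C_R).
Integrating from C_{R0} to C_R: C_T = (0.630/2.71)·ln[(0.630+2.71·0.809)/(0.630+2.71·0.170)] = 0.2325·ln(2.822/1.090) = 0.2211 kmol/m³.
Then C_S = (C_{R0}−C_R) − C_T = 0.6391 − 0.2211 = 0.4180 kmol/m³.
S̃_{S/T} = C_S/C_T = 0.4180/0.2211 = 1.89.

1.89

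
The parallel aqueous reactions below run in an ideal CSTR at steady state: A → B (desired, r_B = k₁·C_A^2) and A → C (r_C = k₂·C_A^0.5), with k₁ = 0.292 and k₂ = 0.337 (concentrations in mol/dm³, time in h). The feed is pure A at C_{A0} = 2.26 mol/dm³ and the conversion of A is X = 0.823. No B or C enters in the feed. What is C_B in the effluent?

0.334 mol/dm³

Exit C_A = C_{A0}(1−X) = 2.26×0.177 = 0.4000 mol/dm³.
In a CSTR the entire volume is at exit conditions, so r_B = 0.292×0.4000^2 = 0.04672 and r_C = 0.337×0.4000^0.5 = 0.2131.
Fraction of consumed A going to B: r_B/(r_B+r_C) = 0.1798.
C_B = 0.1798·C_{A0}·X = 0.1798×2.26×0.823 = 0.334 mol/dm³.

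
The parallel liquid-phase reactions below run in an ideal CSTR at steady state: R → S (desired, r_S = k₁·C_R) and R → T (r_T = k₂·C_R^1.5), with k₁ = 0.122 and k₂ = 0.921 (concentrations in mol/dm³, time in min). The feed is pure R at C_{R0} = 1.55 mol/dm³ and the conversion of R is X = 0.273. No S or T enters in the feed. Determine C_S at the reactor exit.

Exit C_R = C_{R0}(1−X) = 1.55×0.727 = 1.127 mol/dm³.
In a CSTR the entire volume is at exit conditions, so r_S = 0.122×1.127 = 0.1375 and r_T = 0.921×1.127^1.5 = 1.102.
Fraction of consumed R going to S: r_S/(r_S+r_T) = 0.1109.
C_S = 0.1109·C_{R0}·X = 0.1109×1.55×0.273 = 0.0469 mol/dm³.

0.0469 mol/dm³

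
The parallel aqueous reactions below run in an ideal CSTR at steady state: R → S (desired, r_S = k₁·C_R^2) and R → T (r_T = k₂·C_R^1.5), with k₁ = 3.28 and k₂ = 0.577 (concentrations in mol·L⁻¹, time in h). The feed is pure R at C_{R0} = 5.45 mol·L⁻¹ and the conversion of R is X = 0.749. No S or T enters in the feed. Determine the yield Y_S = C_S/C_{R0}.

Exit C_R = C_{R0}(1−X) = 5.45×0.251 = 1.368 mol·L⁻¹.
A CSTR operates uniformly at the exit composition, giving r_S = 6.138 and r_T = 0.9232 (each k·C_R^n at C_R = 1.368).
Fraction of consumed R going to S: r_S/(r_S+r_T) = 0.8693.
C_S = 0.8693·C_{R0}·X = 0.8693×5.45×0.749 = 3.55 mol·L⁻¹; Y_S = C_S/C_{R0} = 0.651.

0.651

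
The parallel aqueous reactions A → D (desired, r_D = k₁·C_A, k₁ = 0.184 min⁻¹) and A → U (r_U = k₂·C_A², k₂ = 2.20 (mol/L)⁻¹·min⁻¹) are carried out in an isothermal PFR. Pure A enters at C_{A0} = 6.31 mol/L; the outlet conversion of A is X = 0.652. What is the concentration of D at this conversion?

C_A = C_{A0}(1−X) = 2.196 mol/L.
Along a PFR/batch, dC_D/dC_A = −r_D/(r_D+r_U) = −k₁/(k₁+k₂·C_A).
Integrating from C_{A0} to C_A: C_D = (0.184/2.20)·ln[(0.184+2.20·6.31)/(0.184+2.20·2.20)] = 0.08364·ln(14.07/5.015) = 0.08626 mol/L.

0.0863 mol/L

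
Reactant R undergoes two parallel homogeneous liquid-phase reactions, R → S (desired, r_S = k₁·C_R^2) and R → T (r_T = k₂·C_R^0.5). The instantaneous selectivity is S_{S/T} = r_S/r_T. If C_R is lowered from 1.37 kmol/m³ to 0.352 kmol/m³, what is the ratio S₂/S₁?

S_{S/T} = (k₁/k₂)·C_R^1.5, so S₂/S₁ = (C_{R,2}/C_{R,1})^1.5.
= (0.352/1.37)^1.5 = (0.2569)^1.5 = 0.130.

0.130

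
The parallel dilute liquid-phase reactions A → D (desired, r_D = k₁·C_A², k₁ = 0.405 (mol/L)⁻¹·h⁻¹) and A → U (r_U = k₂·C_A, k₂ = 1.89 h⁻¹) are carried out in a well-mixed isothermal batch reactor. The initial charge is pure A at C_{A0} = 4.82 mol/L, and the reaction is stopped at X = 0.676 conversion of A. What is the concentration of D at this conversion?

1.29 mol/L

C_A = C_{A0}(1−X) = 1.562 mol/L.
Along a PFR/batch, dC_U/dC_A = −r_U/(r_D+r_U) = −k₂/(k₂+k₁·C_A).
Integrating from C_{A0} to C_A: C_U = (1.89/0.405)·ln[(1.89+0.405·4.82)/(1.89+0.405·1.56)] = 4.667·ln(3.842/2.522) = 1.964 mol/L.
Then C_D = (C_{A0}−C_A) − C_U = 3.258 − 1.964 = 1.295 mol/L.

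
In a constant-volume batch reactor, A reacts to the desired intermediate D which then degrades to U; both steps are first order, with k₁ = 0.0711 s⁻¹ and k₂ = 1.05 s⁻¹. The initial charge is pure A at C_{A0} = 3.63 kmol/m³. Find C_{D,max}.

Evaluating C_D at t_opt = ln(k₂/k₁)/(k₂−k₁) gives C_{D,max}/C_{A0} = (k₁/k₂)^[k₂/(k₂−k₁)].
= (0.0711/1.05)^(1.05/(1.05−0.0711)) = (0.06771)^(1.073) = 0.05569.
C_{D,max} = 0.05569×3.63 = 0.202 kmol/m³.

0.202 kmol/m³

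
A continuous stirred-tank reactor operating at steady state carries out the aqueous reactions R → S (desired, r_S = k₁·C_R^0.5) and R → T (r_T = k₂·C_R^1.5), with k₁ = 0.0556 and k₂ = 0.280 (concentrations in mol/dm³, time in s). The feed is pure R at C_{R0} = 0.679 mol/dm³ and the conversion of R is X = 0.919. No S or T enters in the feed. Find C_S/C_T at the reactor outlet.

3.61

Exit C_R = C_{R0}(1−X) = 0.679×0.0810 = 0.05500 mol/dm³.
Rates in a CSTR are evaluated at the outlet concentration: r_S = 0.0556×0.05500^0.5 = 0.01304, r_T = 0.280×0.05500^1.5 = 0.003612.
Overall selectivity = C_S/C_T = r_Sτ/(r_Tτ) = r_S/r_T = 3.61.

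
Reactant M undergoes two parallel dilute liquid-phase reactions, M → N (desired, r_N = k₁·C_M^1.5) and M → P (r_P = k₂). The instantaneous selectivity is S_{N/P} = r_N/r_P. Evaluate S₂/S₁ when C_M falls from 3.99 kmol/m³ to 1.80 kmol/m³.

S_{N/P} = (k₁/k₂)·C_M^1.5, so S₂/S₁ = (C_{M,2}/C_{M,1})^1.5.
= (1.80/3.99)^1.5 = (0.4511)^1.5 = 0.303.
Selectivity toward N falls as C_M falls — high-concentration operation is favoured.

0.303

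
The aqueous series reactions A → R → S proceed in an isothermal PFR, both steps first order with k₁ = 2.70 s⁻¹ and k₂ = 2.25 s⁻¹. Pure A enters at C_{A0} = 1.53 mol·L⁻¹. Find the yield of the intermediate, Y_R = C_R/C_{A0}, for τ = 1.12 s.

0.191

For first-order series with pure A initially, C_R(τ) = k₁C_{A0}/(k₂−k₁)·(e^(−k₁τ) − e^(−k₂τ)).
e^(−k₁τ) = e^(−2.70×1.12) = e^(−3.024) = 0.04861; e^(−k₂τ) = e^(−2.520) = 0.08046.
C_R = 2.70×1.53/(2.25−2.70) × (0.04861−0.08046) = (-9.180)×(-0.03185) = 0.2924 mol·L⁻¹.
Y_R = C_R/C_{A0} = 0.2924/1.53 = 0.191.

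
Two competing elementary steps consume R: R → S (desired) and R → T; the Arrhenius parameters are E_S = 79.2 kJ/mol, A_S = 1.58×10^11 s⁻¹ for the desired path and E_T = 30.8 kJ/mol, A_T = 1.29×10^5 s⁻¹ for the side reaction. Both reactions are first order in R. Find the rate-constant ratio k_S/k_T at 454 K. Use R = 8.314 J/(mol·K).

3.31

With equal orders, S_{S/T} = k_S/k_T = (A_S/A_T)·exp[(E_T−E_S)/(RT)].
(E_T−E_S)/(RT) = (30.8−79.2)×10³/(8.314×454) = -48400/3775 = -12.82.
k_S/k_T = (1.58×10^11/1.29×10^5)·exp(-12.82) = 1.225×10^6 × 2.699×10^-6 = 3.31.
Since E_S > E_T, raising the temperature improves selectivity toward S.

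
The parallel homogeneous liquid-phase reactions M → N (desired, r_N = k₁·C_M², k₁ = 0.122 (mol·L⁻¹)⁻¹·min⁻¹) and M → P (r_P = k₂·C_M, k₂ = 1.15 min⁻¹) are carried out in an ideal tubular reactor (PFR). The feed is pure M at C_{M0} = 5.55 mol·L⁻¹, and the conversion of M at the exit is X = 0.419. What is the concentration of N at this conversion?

0.735 mol·L⁻¹

C_M = C_{M0}(1−X) = 3.225 mol·L⁻¹.
Along a PFR/batch, dC_P/dC_M = −r_P/(r_N+r_P) = −k₂/(k₂+k₁·C_M).
Integrating from C_{M0} to C_M: C_P = (1.15/0.122)·ln[(1.15+0.122·5.55)/(1.15+0.122·3.22)] = 9.426·ln(1.827/1.543) = 1.591 mol·L⁻¹.
Then C_N = (C_{M0}−C_M) − C_P = 2.325 − 1.591 = 0.7348 mol·L⁻¹.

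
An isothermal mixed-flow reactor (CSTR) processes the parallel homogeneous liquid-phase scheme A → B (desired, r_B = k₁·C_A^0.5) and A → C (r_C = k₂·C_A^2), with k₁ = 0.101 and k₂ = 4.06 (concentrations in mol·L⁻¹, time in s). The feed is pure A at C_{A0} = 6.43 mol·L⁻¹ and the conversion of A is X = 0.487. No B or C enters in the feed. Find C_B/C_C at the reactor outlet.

0.00415

Exit C_A = C_{A0}(1−X) = 6.43×0.513 = 3.299 mol·L⁻¹.
Rates in a CSTR are evaluated at the outlet concentration: r_B = 0.101×3.299^0.5 = 0.1834, r_C = 4.06×3.299^2 = 44.18.
Overall selectivity = C_B/C_C = r_Bτ/(r_Cτ) = r_B/r_C = 0.00415.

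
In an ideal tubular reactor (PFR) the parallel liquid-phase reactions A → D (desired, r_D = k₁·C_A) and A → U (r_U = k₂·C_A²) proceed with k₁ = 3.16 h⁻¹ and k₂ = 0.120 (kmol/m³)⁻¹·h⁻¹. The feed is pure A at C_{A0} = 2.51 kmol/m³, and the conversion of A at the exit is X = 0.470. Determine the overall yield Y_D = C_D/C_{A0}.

0.438

C_A = C_{A0}(1−X) = 1.330 kmol/m³.
Along a PFR/batch, dC_D/dC_A = −r_D/(r_D+r_U) = −k₁/(k₁+k₂·C_A).
Integrating from C_{A0} to C_A: C_D = (3.16/0.120)·ln[(3.16+0.120·2.51)/(3.16+0.120·1.33)] = 26.33·ln(3.461/3.320) = 1.100 kmol/m³.
Y_D = C_D/C_{A0} = 1.100/2.51 = 0.438.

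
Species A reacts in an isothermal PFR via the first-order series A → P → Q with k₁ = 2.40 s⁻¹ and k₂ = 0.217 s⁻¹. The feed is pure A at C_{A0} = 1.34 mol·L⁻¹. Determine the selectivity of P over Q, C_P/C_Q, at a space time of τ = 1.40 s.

The intermediate concentration in a first-order A→B→C sequence is C_P = k₁C_{A0}(e^(−k₁τ) − e^(−k₂τ))/(k₂−k₁).
e^(−k₁τ) = e^(−2.40×1.40) = e^(−3.360) = 0.03474; e^(−k₂τ) = e^(−0.3038) = 0.7380.
C_P = 2.40×1.34/(0.217−2.40) × (0.03474−0.7380) = (-1.473)×(-0.7033) = 1.036 mol·L⁻¹.
C_A = C_{A0}e^(−k₁τ) = 0.04655 mol·L⁻¹, so C_Q = C_{A0}−C_A−C_P = 0.2574 mol·L⁻¹; C_P/C_Q = 4.03.

4.03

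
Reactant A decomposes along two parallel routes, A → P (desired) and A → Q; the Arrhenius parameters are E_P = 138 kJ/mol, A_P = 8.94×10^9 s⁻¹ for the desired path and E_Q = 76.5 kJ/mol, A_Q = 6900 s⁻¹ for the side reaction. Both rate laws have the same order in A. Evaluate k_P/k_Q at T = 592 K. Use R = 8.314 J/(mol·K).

4.85

k_P/k_Q = (A_P/A_Q)·exp[−(E_P−E_Q)/(RT)] = (A_P/A_Q)·exp[(E_Q−E_P)/(RT)].
(E_Q−E_P)/(RT) = (76.5−138)×10³/(8.314×592) = -61500/4922 = -12.50.
k_P/k_Q = (8.94×10^9/6900)·exp(-12.50) = 1.296×10^6 × 3.745×10^-6 = 4.85.
Since E_P > E_Q, raising the temperature improves selectivity toward P.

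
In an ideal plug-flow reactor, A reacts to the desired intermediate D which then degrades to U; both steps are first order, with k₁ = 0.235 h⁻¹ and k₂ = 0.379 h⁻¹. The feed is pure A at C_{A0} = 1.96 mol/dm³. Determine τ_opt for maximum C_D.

For first-order series the maximum of C_D occurs at τ_opt = ln(k₂/k₁)/(k₂−k₁).
= ln(0.379/0.235)/(0.379−0.235) = ln(1.613)/0.1440 = 0.4780/0.1440 = 3.32 h.

3.32 h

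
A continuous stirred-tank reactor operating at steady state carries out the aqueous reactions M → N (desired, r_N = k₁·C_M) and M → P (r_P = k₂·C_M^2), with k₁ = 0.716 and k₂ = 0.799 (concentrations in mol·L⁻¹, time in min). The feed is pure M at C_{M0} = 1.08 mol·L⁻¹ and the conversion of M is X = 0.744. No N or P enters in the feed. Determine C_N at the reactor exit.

Exit C_M = C_{M0}(1−X) = 1.08×0.256 = 0.2765 mol·L⁻¹.
Rates in a CSTR are evaluated at the outlet concentration: r_N = 0.716×0.2765 = 0.1980, r_P = 0.799×0.2765^2 = 0.06108.
Fraction of consumed M going to N: r_N/(r_N+r_P) = 0.7642.
C_N = 0.7642·C_{M0}·X = 0.7642×1.08×0.744 = 0.614 mol·L⁻¹.

0.614 mol·L⁻¹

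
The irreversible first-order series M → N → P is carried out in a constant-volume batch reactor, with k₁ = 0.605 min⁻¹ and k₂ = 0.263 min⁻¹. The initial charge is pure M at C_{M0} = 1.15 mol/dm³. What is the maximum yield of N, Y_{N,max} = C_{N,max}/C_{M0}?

0.527

At the optimum, C_{N,max}/C_{M0} = (k₁/k₂)^[k₂/(k₂−k₁)].
= (0.605/0.263)^(0.263/(0.263−0.605)) = (2.300)^(-0.7690) = 0.5270.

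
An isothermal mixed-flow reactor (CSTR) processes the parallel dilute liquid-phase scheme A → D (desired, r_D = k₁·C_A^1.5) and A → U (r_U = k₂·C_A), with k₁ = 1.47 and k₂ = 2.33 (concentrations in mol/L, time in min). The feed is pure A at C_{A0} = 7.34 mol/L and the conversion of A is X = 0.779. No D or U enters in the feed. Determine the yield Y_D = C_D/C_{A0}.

Exit C_A = C_{A0}(1−X) = 7.34×0.221 = 1.622 mol/L.
A CSTR operates uniformly at the exit composition, giving r_D = 3.037 and r_U = 3.780 (each k·C_A^n at C_A = 1.622).
Fraction of consumed A going to D: r_D/(r_D+r_U) = 0.4455.
C_D = 0.4455·C_{A0}·X = 0.4455×7.34×0.779 = 2.55 mol/L; Y_D = C_D/C_{A0} = 0.347.

0.347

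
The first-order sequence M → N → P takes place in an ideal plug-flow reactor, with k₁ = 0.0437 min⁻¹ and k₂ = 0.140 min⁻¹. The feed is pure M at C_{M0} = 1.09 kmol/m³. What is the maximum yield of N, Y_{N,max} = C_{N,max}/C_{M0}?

0.184

Evaluating C_N at τ_opt = ln(k₂/k₁)/(k₂−k₁) gives C_{N,max}/C_{M0} = (k₁/k₂)^[k₂/(k₂−k₁)].
= (0.0437/0.140)^(0.140/(0.140−0.0437)) = (0.3121)^(1.454) = 0.1840.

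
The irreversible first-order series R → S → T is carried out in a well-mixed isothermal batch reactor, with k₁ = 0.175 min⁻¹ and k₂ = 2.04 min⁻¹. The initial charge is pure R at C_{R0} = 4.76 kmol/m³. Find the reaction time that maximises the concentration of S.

For first-order series the maximum of C_S occurs at t_opt = ln(k₂/k₁)/(k₂−k₁).
= ln(2.04/0.175)/(2.04−0.175) = ln(11.66)/1.865 = 2.456/1.865 = 1.32 min.

1.32 min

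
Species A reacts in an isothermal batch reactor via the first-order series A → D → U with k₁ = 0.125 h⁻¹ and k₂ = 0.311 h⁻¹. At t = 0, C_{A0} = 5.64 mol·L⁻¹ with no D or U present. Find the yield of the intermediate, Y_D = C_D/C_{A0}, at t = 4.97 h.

The intermediate concentration in a first-order A→B→C sequence is C_D = k₁C_{A0}(e^(−k₁t) − e^(−k₂t))/(k₂−k₁).
e^(−k₁t) = e^(−0.125×4.97) = e^(−0.6212) = 0.5373; e^(−k₂t) = e^(−1.546) = 0.2132.
C_D = 0.125×5.64/(0.311−0.125) × (0.5373−0.2132) = 3.790×0.3241 = 1.228 mol·L⁻¹.
Y_D = C_D/C_{A0} = 1.228/5.64 = 0.218.

0.218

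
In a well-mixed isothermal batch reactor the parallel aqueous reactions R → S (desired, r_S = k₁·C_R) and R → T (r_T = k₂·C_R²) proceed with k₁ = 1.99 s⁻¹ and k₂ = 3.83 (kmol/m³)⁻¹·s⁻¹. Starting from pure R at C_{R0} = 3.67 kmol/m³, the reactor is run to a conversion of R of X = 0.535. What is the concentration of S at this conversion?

C_R = C_{R0}(1−X) = 1.707 kmol/m³.
Along a PFR/batch, dC_S/dC_R = −r_S/(r_S+r_T) = −k₁/(k₁+k₂·C_R).
Integrating from C_{R0} to C_R: C_S = (1.99/3.83)·ln[(1.99+3.83·3.67)/(1.99+3.83·1.71)] = 0.5196·ln(16.05/8.526) = 0.3286 kmol/m³.

0.329 kmol/m³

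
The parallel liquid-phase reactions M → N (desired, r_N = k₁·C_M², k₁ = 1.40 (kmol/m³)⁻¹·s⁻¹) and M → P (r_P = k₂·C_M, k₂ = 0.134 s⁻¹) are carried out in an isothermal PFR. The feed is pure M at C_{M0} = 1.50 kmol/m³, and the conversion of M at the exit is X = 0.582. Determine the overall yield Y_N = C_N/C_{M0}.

C_M = C_{M0}(1−X) = 0.6270 kmol/m³.
Along a PFR/batch, dC_P/dC_M = −r_P/(r_N+r_P) = −k₂/(k₂+k₁·C_M).
Integrating from C_{M0} to C_M: C_P = (0.134/1.40)·ln[(0.134+1.40·1.50)/(0.134+1.40·0.627)] = 0.09571·ln(2.234/1.012) = 0.07581 kmol/m³.
Then C_N = (C_{M0}−C_M) − C_P = 0.8730 − 0.07581 = 0.7972 kmol/m³.
Y_N = C_N/C_{M0} = 0.7972/1.50 = 0.531.

0.531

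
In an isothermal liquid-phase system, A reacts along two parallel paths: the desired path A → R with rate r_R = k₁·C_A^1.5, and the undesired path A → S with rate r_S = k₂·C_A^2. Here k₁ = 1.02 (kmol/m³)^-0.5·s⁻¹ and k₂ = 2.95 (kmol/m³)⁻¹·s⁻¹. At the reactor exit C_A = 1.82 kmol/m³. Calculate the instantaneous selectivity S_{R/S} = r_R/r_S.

S_{R/S} = r_R/r_S = (k₁·C_A^1.5)/(k₂·C_A^2) = (k₁/k₂)·C_A^-0.5.
= (1.02×1.820^1.5) / (2.95×1.820^2) = 2.504/9.772 = 0.256.

0.256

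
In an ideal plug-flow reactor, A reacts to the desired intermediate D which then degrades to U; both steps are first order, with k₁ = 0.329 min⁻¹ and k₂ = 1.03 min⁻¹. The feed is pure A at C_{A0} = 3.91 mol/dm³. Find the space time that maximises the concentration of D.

For first-order series the maximum of C_D occurs at τ_opt = ln(k₂/k₁)/(k₂−k₁).
= ln(1.03/0.329)/(1.03−0.329) = ln(3.131)/0.7010 = 1.141/0.7010 = 1.63 min.

1.63 min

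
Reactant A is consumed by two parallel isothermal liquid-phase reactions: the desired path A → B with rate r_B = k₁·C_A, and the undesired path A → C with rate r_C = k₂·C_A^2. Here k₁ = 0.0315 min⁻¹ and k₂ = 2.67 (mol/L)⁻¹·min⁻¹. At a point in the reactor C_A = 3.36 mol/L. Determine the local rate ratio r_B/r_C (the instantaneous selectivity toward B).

S_{B/C} = r_B/r_C = (k₁·C_A)/(k₂·C_A^2) = (k₁/k₂)·C_A⁻¹.
= (0.0315×3.360) / (2.67×3.360^2) = 0.1058/30.14 = 0.00351.

0.00351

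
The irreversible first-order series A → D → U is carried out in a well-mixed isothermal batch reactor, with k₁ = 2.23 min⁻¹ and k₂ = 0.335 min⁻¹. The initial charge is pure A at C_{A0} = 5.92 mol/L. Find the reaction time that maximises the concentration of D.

1.00 min

The intermediate peaks when r₁ = r₂, i.e. k₁e^(−k₁t) = k₂e^(−k₂t), giving t_opt = ln(k₂/k₁)/(k₂−k₁).
= ln(0.335/2.23)/(0.335−2.23) = ln(0.1502)/-1.895 = -1.896/-1.895 = 1.00 min.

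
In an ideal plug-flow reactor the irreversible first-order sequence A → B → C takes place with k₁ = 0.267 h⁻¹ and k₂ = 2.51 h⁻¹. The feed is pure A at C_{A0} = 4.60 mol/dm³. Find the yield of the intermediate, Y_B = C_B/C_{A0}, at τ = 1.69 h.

0.0741

For first-order series with pure A initially, C_B(τ) = k₁C_{A0}/(k₂−k₁)·(e^(−k₁τ) − e^(−k₂τ)).
e^(−k₁τ) = e^(−0.267×1.69) = e^(−0.4512) = 0.6368; e^(−k₂τ) = e^(−4.242) = 0.01438.
C_B = 0.267×4.60/(2.51−0.267) × (0.6368−0.01438) = 0.5476×0.6225 = 0.3408 mol/dm³.
Y_B = C_B/C_{A0} = 0.3408/4.60 = 0.0741.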